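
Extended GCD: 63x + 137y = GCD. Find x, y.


Tabular extended Euclidean (each row: r = 63*s + 137*t):
r=63, s=1, t=0
r=137, s=0, t=1
q=0: r=63, s=1, t=0   [63*(1) + 137*(0) = 63]
q=2: r=11, s=-2, t=1   [63*(-2) + 137*(1) = 11]
q=5: r=8, s=11, t=-5   [63*(11) + 137*(-5) = 8]
q=1: r=3, s=-13, t=6   [63*(-13) + 137*(6) = 3]
q=2: r=2, s=37, t=-17   [63*(37) + 137*(-17) = 2]
q=1: r=1, s=-50, t=23   [63*(-50) + 137*(23) = 1]
q=2: r=0, s=137, t=-63   [63*(137) + 137*(-63) = 0]
GCD = 1; from the row with r=1: x=-50, y=23
Check: 63*(-50) + 137*(23) = -3150 + 3151 = 1

GCD = 1, x = -50, y = 23


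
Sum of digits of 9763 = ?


9 + 7 + 6 + 3 = 25


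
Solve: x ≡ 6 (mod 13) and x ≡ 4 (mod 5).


M = 13*5 = 65
M1 = M/13 = 5, M2 = M/5 = 13
M1^(-1) mod 13 = 8, M2^(-1) mod 5 = 2
x = 6*5*8 + 4*13*2 = 344
344 mod 65 = 19
Check: 19 mod 13 = 6 ✓, 19 mod 5 = 4 ✓

x ≡ 19 (mod 65)


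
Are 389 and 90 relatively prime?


Euclidean algorithm:
389 = 4 * 90 + 29
90 = 3 * 29 + 3
29 = 9 * 3 + 2
3 = 1 * 2 + 1
2 = 2 * 1 + 0
GCD(389, 90) = 1

Yes, coprime (GCD = 1)


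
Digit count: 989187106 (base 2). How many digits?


989187106 in base 2 = 111010111101011100110000100010
Number of digits = 30

30 digits (base 2)


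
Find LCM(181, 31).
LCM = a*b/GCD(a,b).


GCD(181, 31) = 1
LCM = 181*31/1 = 5611/1 = 5611

LCM = 5611


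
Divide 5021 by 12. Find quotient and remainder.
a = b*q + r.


5021 = 12 * 418 + 5
Check: 5016 + 5 = 5021

q = 418, r = 5


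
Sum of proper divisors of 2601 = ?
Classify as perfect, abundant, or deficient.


Proper divisors: 1, 3, 9, 17, 51, 153, 289, 867
Sum = 1 + 3 + 9 + 17 + 51 + 153 + 289 + 867 = 1390
1390 < 2601 → deficient

s(2601) = 1390 (deficient)


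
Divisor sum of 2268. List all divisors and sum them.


Divisors of 2268: 1, 2, 3, 4, 6, 7, 9, 12, 14, 18, 21, 27, 28, 36, 42, 54, 63, 81, 84, 108, 126, 162, 189, 252, 324, 378, 567, 756, 1134, 2268
Sum = 1 + 2 + 3 + 4 + 6 + 7 + 9 + 12 + 14 + 18 + 21 + 27 + 28 + 36 + 42 + 54 + 63 + 81 + 84 + 108 + 126 + 162 + 189 + 252 + 324 + 378 + 567 + 756 + 1134 + 2268 = 6776

σ(2268) = 6776


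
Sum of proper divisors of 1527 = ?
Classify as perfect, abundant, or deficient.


Proper divisors: 1, 3, 509
Sum = 1 + 3 + 509 = 513
513 < 1527 → deficient

s(1527) = 513 (deficient)


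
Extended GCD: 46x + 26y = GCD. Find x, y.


Tabular extended Euclidean (each row: r = 46*s + 26*t):
r=46, s=1, t=0
r=26, s=0, t=1
q=1: r=20, s=1, t=-1   [46*(1) + 26*(-1) = 20]
q=1: r=6, s=-1, t=2   [46*(-1) + 26*(2) = 6]
q=3: r=2, s=4, t=-7   [46*(4) + 26*(-7) = 2]
q=3: r=0, s=-13, t=23   [46*(-13) + 26*(23) = 0]
GCD = 2; from the row with r=2: x=4, y=-7
Check: 46*(4) + 26*(-7) = 184 - 182 = 2

GCD = 2, x = 4, y = -7


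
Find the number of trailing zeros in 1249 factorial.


floor(1249/5) = 249
floor(1249/25) = 49
floor(1249/125) = 9
floor(1249/625) = 1
Total = 308

308 trailing zeros


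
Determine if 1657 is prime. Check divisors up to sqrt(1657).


Check divisors up to sqrt(1657) = 40.7063
No divisors found.
1657 is prime.

Yes, 1657 is prime


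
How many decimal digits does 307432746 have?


307432746 has 9 digits in base 10
floor(log10(307432746)) + 1 = floor(8.4878) + 1 = 9

9 digits (base 10)


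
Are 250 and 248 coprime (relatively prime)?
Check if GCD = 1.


Euclidean algorithm:
250 = 1 * 248 + 2
248 = 124 * 2 + 0
GCD(250, 248) = 2

No, not coprime (GCD = 2)


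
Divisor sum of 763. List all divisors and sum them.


Divisors of 763: 1, 7, 109, 763
Sum = 1 + 7 + 109 + 763 = 880

σ(763) = 880


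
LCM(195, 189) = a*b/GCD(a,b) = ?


GCD(195, 189) = 3
LCM = 195*189/3 = 36855/3 = 12285

LCM = 12285


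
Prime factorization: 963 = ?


963 / 3 = 321
321 / 3 = 107
107 / 107 = 1
963 = 3^2 × 107


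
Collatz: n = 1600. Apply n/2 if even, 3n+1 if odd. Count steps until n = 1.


1600 → 800 → 400 → 200 → 100 → 50 → 25 → 76 → 38 → 19 → 58 → 29 → 88 → 44 → 22 → 11 → 34 → 17 → 52 → 26 → 13 → 40 → 20 → 10 → 5 → 16 → 8 → 4 → 2 → 1
Total steps = 29

29 steps


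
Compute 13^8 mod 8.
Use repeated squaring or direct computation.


13^1 mod 8 = 5
13^2 mod 8 = 1
13^3 mod 8 = 5
13^4 mod 8 = 1
13^5 mod 8 = 5
13^6 mod 8 = 1
13^7 mod 8 = 5
13^8 mod 8 = 1


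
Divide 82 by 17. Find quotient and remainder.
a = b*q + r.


82 = 17 * 4 + 14
Check: 68 + 14 = 82

q = 4, r = 14


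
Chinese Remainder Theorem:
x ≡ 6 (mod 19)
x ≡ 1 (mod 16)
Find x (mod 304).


M = 19*16 = 304
M1 = M/19 = 16, M2 = M/16 = 19
M1^(-1) mod 19 = 6, M2^(-1) mod 16 = 11
x = 6*16*6 + 1*19*11 = 785
785 mod 304 = 177
Check: 177 mod 19 = 6 ✓, 177 mod 16 = 1 ✓

x ≡ 177 (mod 304)


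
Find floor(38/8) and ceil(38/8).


38/8 = 4.7500
floor = 4
ceil = 5

floor = 4, ceil = 5


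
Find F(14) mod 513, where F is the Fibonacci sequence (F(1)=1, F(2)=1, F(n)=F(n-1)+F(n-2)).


F(k) mod 513 for k=1..14:
1, 1, 2, 3, 5, 8, 13, 21, 34, 55, 89, 144, 233, 377
F(14) mod 513 = 377


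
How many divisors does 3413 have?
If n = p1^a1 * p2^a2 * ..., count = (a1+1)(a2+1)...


3413 = 3413^1
d(3413) = (1+1) = 2

2 divisors


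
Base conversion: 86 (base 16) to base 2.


86 (base 16) = 134 (decimal)
134 (decimal) = 10000110 (base 2)


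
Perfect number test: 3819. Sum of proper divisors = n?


Proper divisors of 3819: 1, 3, 19, 57, 67, 201, 1273
Sum = 1 + 3 + 19 + 57 + 67 + 201 + 1273 = 1621

No, 3819 is not perfect (1621 ≠ 3819)


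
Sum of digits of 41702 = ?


4 + 1 + 7 + 0 + 2 = 14


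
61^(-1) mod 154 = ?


Use the extended Euclidean algorithm on (154, 61); each row r = 154*s + 61*t:
r=154, s=1, t=0
r=61, s=0, t=1
q=2: r=32, s=1, t=-2   [154*(1) + 61*(-2) = 32]
q=1: r=29, s=-1, t=3   [154*(-1) + 61*(3) = 29]
q=1: r=3, s=2, t=-5   [154*(2) + 61*(-5) = 3]
q=9: r=2, s=-19, t=48   [154*(-19) + 61*(48) = 2]
q=1: r=1, s=21, t=-53   [154*(21) + 61*(-53) = 1]
q=2: r=0, s=-61, t=154   [154*(-61) + 61*(154) = 0]
GCD = 1 with t = -53, so 61*(-53) ≡ 1 (mod 154)
Inverse = -53 mod 154 = 101
Check: 61 * 101 = 6161 ≡ 1 (mod 154)

61^(-1) ≡ 101 (mod 154)


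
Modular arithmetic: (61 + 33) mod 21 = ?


61 + 33 = 94
94 mod 21 = 10


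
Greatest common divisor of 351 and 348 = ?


351 = 1 * 348 + 3
348 = 116 * 3 + 0
GCD = 3


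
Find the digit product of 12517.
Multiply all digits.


1 × 2 × 5 × 1 × 7 = 70


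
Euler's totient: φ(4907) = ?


4907 = 7 × 701
Prime factors: 7, 701
φ(4907) = 4907 × (1-1/7) × (1-1/701)
= 4907 × 6/7 × 700/701 = 4200

φ(4907) = 4200


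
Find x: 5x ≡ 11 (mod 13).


GCD(5, 13) = 1, unique solution
a^(-1) mod 13 = 8
x = 8 * 11 mod 13 = 10

x ≡ 10 (mod 13)


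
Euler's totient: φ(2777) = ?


2777 = 2777
Prime factors: 2777
φ(2777) = 2777 × (1-1/2777)
= 2777 × 2776/2777 = 2776

φ(2777) = 2776


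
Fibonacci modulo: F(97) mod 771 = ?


F(k) mod 771 for k=1..97:
1, 1, 2, 3, 5, 8, 13, 21, 34, 55, 89, 144, 233, 377, 610, 216, 55, 271, 326, 597, 152, 749, 130, 108, 238, 346, 584, 159, 743, 131, 103, 234, 337, 571, 137, 708, 74, 11, 85, 96, 181, 277, 458, 735, 422, 386, 37, 423, 460, 112, 572, 684, 485, 398, 112, 510, 622, 361, 212, 573, 14, 587, 601, 417, 247, 664, 140, 33, 173, 206, 379, 585, 193, 7, 200, 207, 407, 614, 250, 93, 343, 436, 8, 444, 452, 125, 577, 702, 508, 439, 176, 615, 20, 635, 655, 519, 403
F(97) mod 771 = 403


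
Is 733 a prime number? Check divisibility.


Check divisors up to sqrt(733) = 27.0740
No divisors found.
733 is prime.

Yes, 733 is prime


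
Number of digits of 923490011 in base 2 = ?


923490011 in base 2 = 110111000010110101011011011011
Number of digits = 30

30 digits (base 2)


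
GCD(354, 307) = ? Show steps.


354 = 1 * 307 + 47
307 = 6 * 47 + 25
47 = 1 * 25 + 22
25 = 1 * 22 + 3
22 = 7 * 3 + 1
3 = 3 * 1 + 0
GCD = 1


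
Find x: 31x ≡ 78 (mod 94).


GCD(31, 94) = 1, unique solution
a^(-1) mod 94 = 91
x = 91 * 78 mod 94 = 48

x ≡ 48 (mod 94)


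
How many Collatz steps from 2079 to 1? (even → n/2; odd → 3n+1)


2079 → 6238 → 3119 → 9358 → 4679 → 14038 → 7019 → 21058 → 10529 → 31588 → 15794 → 7897 → 23692 → 11846 → 5923 → 17770 → 8885 → 26656 → 13328 → 6664 → 3332 → 1666 → 833 → 2500 → 1250 → 625 → 1876 → 938 → 469 → 1408 → 704 → 352 → 176 → 88 → 44 → 22 → 11 → 34 → 17 → 52 → 26 → 13 → 40 → 20 → 10 → 5 → 16 → 8 → 4 → 2 → 1
Total steps = 50

50 steps


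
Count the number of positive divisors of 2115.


2115 = 3^2 × 5^1 × 47^1
d(2115) = (2+1) × (1+1) × (1+1) = 12

12 divisors


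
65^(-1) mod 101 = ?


Use the extended Euclidean algorithm on (101, 65); each row r = 101*s + 65*t:
r=101, s=1, t=0
r=65, s=0, t=1
q=1: r=36, s=1, t=-1   [101*(1) + 65*(-1) = 36]
q=1: r=29, s=-1, t=2   [101*(-1) + 65*(2) = 29]
q=1: r=7, s=2, t=-3   [101*(2) + 65*(-3) = 7]
q=4: r=1, s=-9, t=14   [101*(-9) + 65*(14) = 1]
q=7: r=0, s=65, t=-101   [101*(65) + 65*(-101) = 0]
GCD = 1 with t = 14, so 65*(14) ≡ 1 (mod 101)
Inverse = 14 mod 101 = 14
Check: 65 * 14 = 910 ≡ 1 (mod 101)

65^(-1) ≡ 14 (mod 101)


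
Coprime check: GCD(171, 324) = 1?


Euclidean algorithm:
324 = 1 * 171 + 153
171 = 1 * 153 + 18
153 = 8 * 18 + 9
18 = 2 * 9 + 0
GCD(171, 324) = 9

No, not coprime (GCD = 9)


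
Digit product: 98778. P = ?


9 × 8 × 7 × 7 × 8 = 28224


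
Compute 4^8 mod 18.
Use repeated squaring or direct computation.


4^1 mod 18 = 4
4^2 mod 18 = 16
4^3 mod 18 = 10
4^4 mod 18 = 4
4^5 mod 18 = 16
4^6 mod 18 = 10
4^7 mod 18 = 4
4^8 mod 18 = 16


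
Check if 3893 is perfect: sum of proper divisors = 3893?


Proper divisors of 3893: 1, 17, 229
Sum = 1 + 17 + 229 = 247

No, 3893 is not perfect (247 ≠ 3893)


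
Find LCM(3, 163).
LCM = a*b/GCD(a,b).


GCD(3, 163) = 1
LCM = 3*163/1 = 489/1 = 489

LCM = 489


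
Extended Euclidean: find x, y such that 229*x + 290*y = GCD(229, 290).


Tabular extended Euclidean (each row: r = 229*s + 290*t):
r=229, s=1, t=0
r=290, s=0, t=1
q=0: r=229, s=1, t=0   [229*(1) + 290*(0) = 229]
q=1: r=61, s=-1, t=1   [229*(-1) + 290*(1) = 61]
q=3: r=46, s=4, t=-3   [229*(4) + 290*(-3) = 46]
q=1: r=15, s=-5, t=4   [229*(-5) + 290*(4) = 15]
q=3: r=1, s=19, t=-15   [229*(19) + 290*(-15) = 1]
q=15: r=0, s=-290, t=229   [229*(-290) + 290*(229) = 0]
GCD = 1; from the row with r=1: x=19, y=-15
Check: 229*(19) + 290*(-15) = 4351 - 4350 = 1

GCD = 1, x = 19, y = -15


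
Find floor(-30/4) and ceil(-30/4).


-30/4 = -7.5000
floor = -8
ceil = -7

floor = -8, ceil = -7


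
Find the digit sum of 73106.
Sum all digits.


7 + 3 + 1 + 0 + 6 = 17


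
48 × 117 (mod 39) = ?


48 × 117 = 5616
5616 mod 39 = 0


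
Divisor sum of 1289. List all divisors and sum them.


Divisors of 1289: 1, 1289
Sum = 1 + 1289 = 1290

σ(1289) = 1290


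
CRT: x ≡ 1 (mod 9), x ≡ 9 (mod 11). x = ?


M = 9*11 = 99
M1 = M/9 = 11, M2 = M/11 = 9
M1^(-1) mod 9 = 5, M2^(-1) mod 11 = 5
x = 1*11*5 + 9*9*5 = 460
460 mod 99 = 64
Check: 64 mod 9 = 1 ✓, 64 mod 11 = 9 ✓

x ≡ 64 (mod 99)


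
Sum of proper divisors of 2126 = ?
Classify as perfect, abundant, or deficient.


Proper divisors: 1, 2, 1063
Sum = 1 + 2 + 1063 = 1066
1066 < 2126 → deficient

s(2126) = 1066 (deficient)


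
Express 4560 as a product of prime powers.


4560 / 2 = 2280
2280 / 2 = 1140
1140 / 2 = 570
570 / 2 = 285
285 / 3 = 95
95 / 5 = 19
19 / 19 = 1
4560 = 2^4 × 3 × 5 × 19


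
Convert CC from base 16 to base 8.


CC (base 16) = 204 (decimal)
204 (decimal) = 314 (base 8)


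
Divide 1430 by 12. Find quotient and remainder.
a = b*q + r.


1430 = 12 * 119 + 2
Check: 1428 + 2 = 1430

q = 119, r = 2


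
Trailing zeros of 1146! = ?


floor(1146/5) = 229
floor(1146/25) = 45
floor(1146/125) = 9
floor(1146/625) = 1
Total = 284

284 trailing zeros


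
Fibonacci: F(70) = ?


Sequence: 1, 1, 2, 3, 5, 8, 13, 21, 34, 55, 89, 144, 233, 377, 610, 987, 1597, 2584, 4181, 6765, 10946, 17711, 28657, 46368, 75025, 121393, 196418, 317811, 514229, 832040, 1346269, 2178309, 3524578, 5702887, 9227465, 14930352, 24157817, 39088169, 63245986, 102334155, 165580141, 267914296, 433494437, 701408733, 1134903170, 1836311903, 2971215073, 4807526976, 7778742049, 12586269025, 20365011074, 32951280099, 53316291173, 86267571272, 139583862445, 225851433717, 365435296162, 591286729879, 956722026041, 1548008755920, 2504730781961, 4052739537881, 6557470319842, 10610209857723, 17167680177565, 27777890035288, 44945570212853, 72723460248141, 117669030460994, 190392490709135
F(70) = 190392490709135


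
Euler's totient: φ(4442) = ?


4442 = 2 × 2221
Prime factors: 2, 2221
φ(4442) = 4442 × (1-1/2) × (1-1/2221)
= 4442 × 1/2 × 2220/2221 = 2220

φ(4442) = 2220


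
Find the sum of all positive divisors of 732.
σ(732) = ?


Divisors of 732: 1, 2, 3, 4, 6, 12, 61, 122, 183, 244, 366, 732
Sum = 1 + 2 + 3 + 4 + 6 + 12 + 61 + 122 + 183 + 244 + 366 + 732 = 1736

σ(732) = 1736


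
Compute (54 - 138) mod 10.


54 - 138 = -84
-84 mod 10 = 6


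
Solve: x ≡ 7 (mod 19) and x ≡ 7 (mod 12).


M = 19*12 = 228
M1 = M/19 = 12, M2 = M/12 = 19
M1^(-1) mod 19 = 8, M2^(-1) mod 12 = 7
x = 7*12*8 + 7*19*7 = 1603
1603 mod 228 = 7
Check: 7 mod 19 = 7 ✓, 7 mod 12 = 7 ✓

x ≡ 7 (mod 228)


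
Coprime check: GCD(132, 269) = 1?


Euclidean algorithm:
269 = 2 * 132 + 5
132 = 26 * 5 + 2
5 = 2 * 2 + 1
2 = 2 * 1 + 0
GCD(132, 269) = 1

Yes, coprime (GCD = 1)


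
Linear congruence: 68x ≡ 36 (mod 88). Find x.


GCD(68, 88) = 4 divides 36
Divide: 17x ≡ 9 (mod 22)
x ≡ 7 (mod 22)


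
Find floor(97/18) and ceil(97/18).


97/18 = 5.3889
floor = 5
ceil = 6

floor = 5, ceil = 6


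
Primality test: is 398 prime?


398 / 2 = 199 (exact division)
398 is NOT prime.

No, 398 is not prime


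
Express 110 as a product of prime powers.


110 / 2 = 55
55 / 5 = 11
11 / 11 = 1
110 = 2 × 5 × 11


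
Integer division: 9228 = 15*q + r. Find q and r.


9228 = 15 * 615 + 3
Check: 9225 + 3 = 9228

q = 615, r = 3


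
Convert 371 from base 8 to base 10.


371 (base 8) = 249 (decimal)
249 (decimal) = 249 (base 10)


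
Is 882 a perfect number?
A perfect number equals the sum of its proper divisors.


Proper divisors of 882: 1, 2, 3, 6, 7, 9, 14, 18, 21, 42, 49, 63, 98, 126, 147, 294, 441
Sum = 1 + 2 + 3 + 6 + 7 + 9 + 14 + 18 + 21 + 42 + 49 + 63 + 98 + 126 + 147 + 294 + 441 = 1341

No, 882 is not perfect (1341 ≠ 882)


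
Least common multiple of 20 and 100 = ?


GCD(20, 100) = 20
LCM = 20*100/20 = 2000/20 = 100

LCM = 100


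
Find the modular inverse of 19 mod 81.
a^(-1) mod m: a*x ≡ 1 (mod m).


Use the extended Euclidean algorithm on (81, 19); each row r = 81*s + 19*t:
r=81, s=1, t=0
r=19, s=0, t=1
q=4: r=5, s=1, t=-4   [81*(1) + 19*(-4) = 5]
q=3: r=4, s=-3, t=13   [81*(-3) + 19*(13) = 4]
q=1: r=1, s=4, t=-17   [81*(4) + 19*(-17) = 1]
q=4: r=0, s=-19, t=81   [81*(-19) + 19*(81) = 0]
GCD = 1 with t = -17, so 19*(-17) ≡ 1 (mod 81)
Inverse = -17 mod 81 = 64
Check: 19 * 64 = 1216 ≡ 1 (mod 81)

19^(-1) ≡ 64 (mod 81)


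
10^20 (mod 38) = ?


10^1 mod 38 = 10
10^2 mod 38 = 24
10^3 mod 38 = 12
10^4 mod 38 = 6
10^5 mod 38 = 22
10^6 mod 38 = 30
10^7 mod 38 = 34
10^8 mod 38 = 36
10^9 mod 38 = 18
10^10 mod 38 = 28
10^11 mod 38 = 14
10^12 mod 38 = 26
10^13 mod 38 = 32
10^14 mod 38 = 16
10^15 mod 38 = 8
10^16 mod 38 = 4
10^17 mod 38 = 2
10^18 mod 38 = 20
10^19 mod 38 = 10
10^20 mod 38 = 24


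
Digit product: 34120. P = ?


3 × 4 × 1 × 2 × 0 = 0


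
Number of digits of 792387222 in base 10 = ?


792387222 has 9 digits in base 10
floor(log10(792387222)) + 1 = floor(8.8989) + 1 = 9

9 digits (base 10)


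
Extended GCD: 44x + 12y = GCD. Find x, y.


Tabular extended Euclidean (each row: r = 44*s + 12*t):
r=44, s=1, t=0
r=12, s=0, t=1
q=3: r=8, s=1, t=-3   [44*(1) + 12*(-3) = 8]
q=1: r=4, s=-1, t=4   [44*(-1) + 12*(4) = 4]
q=2: r=0, s=3, t=-11   [44*(3) + 12*(-11) = 0]
GCD = 4; from the row with r=4: x=-1, y=4
Check: 44*(-1) + 12*(4) = -44 + 48 = 4

GCD = 4, x = -1, y = 4


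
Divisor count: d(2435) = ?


2435 = 5^1 × 487^1
d(2435) = (1+1) × (1+1) = 4

4 divisors


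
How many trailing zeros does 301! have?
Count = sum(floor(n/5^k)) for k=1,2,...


floor(301/5) = 60
floor(301/25) = 12
floor(301/125) = 2
Total = 74

74 trailing zeros


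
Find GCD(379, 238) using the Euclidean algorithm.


379 = 1 * 238 + 141
238 = 1 * 141 + 97
141 = 1 * 97 + 44
97 = 2 * 44 + 9
44 = 4 * 9 + 8
9 = 1 * 8 + 1
8 = 8 * 1 + 0
GCD = 1


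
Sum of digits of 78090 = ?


7 + 8 + 0 + 9 + 0 = 24


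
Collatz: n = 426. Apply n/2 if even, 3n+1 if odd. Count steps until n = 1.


426 → 213 → 640 → 320 → 160 → 80 → 40 → 20 → 10 → 5 → 16 → 8 → 4 → 2 → 1
Total steps = 14

14 steps


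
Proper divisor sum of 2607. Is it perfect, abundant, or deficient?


Proper divisors: 1, 3, 11, 33, 79, 237, 869
Sum = 1 + 3 + 11 + 33 + 79 + 237 + 869 = 1233
1233 < 2607 → deficient

s(2607) = 1233 (deficient)


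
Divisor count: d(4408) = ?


4408 = 2^3 × 19^1 × 29^1
d(4408) = (3+1) × (1+1) × (1+1) = 16

16 divisors


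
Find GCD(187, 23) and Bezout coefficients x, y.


Tabular extended Euclidean (each row: r = 187*s + 23*t):
r=187, s=1, t=0
r=23, s=0, t=1
q=8: r=3, s=1, t=-8   [187*(1) + 23*(-8) = 3]
q=7: r=2, s=-7, t=57   [187*(-7) + 23*(57) = 2]
q=1: r=1, s=8, t=-65   [187*(8) + 23*(-65) = 1]
q=2: r=0, s=-23, t=187   [187*(-23) + 23*(187) = 0]
GCD = 1; from the row with r=1: x=8, y=-65
Check: 187*(8) + 23*(-65) = 1496 - 1495 = 1

GCD = 1, x = 8, y = -65


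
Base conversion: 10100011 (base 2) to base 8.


10100011 (base 2) = 163 (decimal)
163 (decimal) = 243 (base 8)


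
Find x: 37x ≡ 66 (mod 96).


GCD(37, 96) = 1, unique solution
a^(-1) mod 96 = 13
x = 13 * 66 mod 96 = 90

x ≡ 90 (mod 96)


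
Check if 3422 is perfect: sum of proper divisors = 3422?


Proper divisors of 3422: 1, 2, 29, 58, 59, 118, 1711
Sum = 1 + 2 + 29 + 58 + 59 + 118 + 1711 = 1978

No, 3422 is not perfect (1978 ≠ 3422)


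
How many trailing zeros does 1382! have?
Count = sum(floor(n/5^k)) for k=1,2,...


floor(1382/5) = 276
floor(1382/25) = 55
floor(1382/125) = 11
floor(1382/625) = 2
Total = 344

344 trailing zeros


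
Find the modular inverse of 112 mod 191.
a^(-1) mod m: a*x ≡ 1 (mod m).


Use the extended Euclidean algorithm on (191, 112); each row r = 191*s + 112*t:
r=191, s=1, t=0
r=112, s=0, t=1
q=1: r=79, s=1, t=-1   [191*(1) + 112*(-1) = 79]
q=1: r=33, s=-1, t=2   [191*(-1) + 112*(2) = 33]
q=2: r=13, s=3, t=-5   [191*(3) + 112*(-5) = 13]
q=2: r=7, s=-7, t=12   [191*(-7) + 112*(12) = 7]
q=1: r=6, s=10, t=-17   [191*(10) + 112*(-17) = 6]
q=1: r=1, s=-17, t=29   [191*(-17) + 112*(29) = 1]
q=6: r=0, s=112, t=-191   [191*(112) + 112*(-191) = 0]
GCD = 1 with t = 29, so 112*(29) ≡ 1 (mod 191)
Inverse = 29 mod 191 = 29
Check: 112 * 29 = 3248 ≡ 1 (mod 191)

112^(-1) ≡ 29 (mod 191)


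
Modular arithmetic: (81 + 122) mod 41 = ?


81 + 122 = 203
203 mod 41 = 39


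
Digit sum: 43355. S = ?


4 + 3 + 3 + 5 + 5 = 20


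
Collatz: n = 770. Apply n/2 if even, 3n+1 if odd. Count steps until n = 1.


770 → 385 → 1156 → 578 → 289 → 868 → 434 → 217 → 652 → 326 → 163 → 490 → 245 → 736 → 368 → 184 → 92 → 46 → 23 → 70 → 35 → 106 → 53 → 160 → 80 → 40 → 20 → 10 → 5 → 16 → 8 → 4 → 2 → 1
Total steps = 33

33 steps


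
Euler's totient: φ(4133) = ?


4133 = 4133
Prime factors: 4133
φ(4133) = 4133 × (1-1/4133)
= 4133 × 4132/4133 = 4132

φ(4133) = 4132


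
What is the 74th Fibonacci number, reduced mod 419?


F(k) mod 419 for k=1..74:
1, 1, 2, 3, 5, 8, 13, 21, 34, 55, 89, 144, 233, 377, 191, 149, 340, 70, 410, 61, 52, 113, 165, 278, 24, 302, 326, 209, 116, 325, 22, 347, 369, 297, 247, 125, 372, 78, 31, 109, 140, 249, 389, 219, 189, 408, 178, 167, 345, 93, 19, 112, 131, 243, 374, 198, 153, 351, 85, 17, 102, 119, 221, 340, 142, 63, 205, 268, 54, 322, 376, 279, 236, 96
F(74) mod 419 = 96


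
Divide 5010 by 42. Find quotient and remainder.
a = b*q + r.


5010 = 42 * 119 + 12
Check: 4998 + 12 = 5010

q = 119, r = 12


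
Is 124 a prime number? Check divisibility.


124 / 2 = 62 (exact division)
124 is NOT prime.

No, 124 is not prime


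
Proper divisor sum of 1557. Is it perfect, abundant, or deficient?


Proper divisors: 1, 3, 9, 173, 519
Sum = 1 + 3 + 9 + 173 + 519 = 705
705 < 1557 → deficient

s(1557) = 705 (deficient)


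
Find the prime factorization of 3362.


3362 / 2 = 1681
1681 / 41 = 41
41 / 41 = 1
3362 = 2 × 41^2


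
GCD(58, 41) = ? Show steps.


58 = 1 * 41 + 17
41 = 2 * 17 + 7
17 = 2 * 7 + 3
7 = 2 * 3 + 1
3 = 3 * 1 + 0
GCD = 1


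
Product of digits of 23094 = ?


2 × 3 × 0 × 9 × 4 = 0


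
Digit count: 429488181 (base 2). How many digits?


429488181 in base 2 = 11001100110010111100000110101
Number of digits = 29

29 digits (base 2)


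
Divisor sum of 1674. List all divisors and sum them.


Divisors of 1674: 1, 2, 3, 6, 9, 18, 27, 31, 54, 62, 93, 186, 279, 558, 837, 1674
Sum = 1 + 2 + 3 + 6 + 9 + 18 + 27 + 31 + 54 + 62 + 93 + 186 + 279 + 558 + 837 + 1674 = 3840

σ(1674) = 3840


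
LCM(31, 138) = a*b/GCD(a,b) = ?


GCD(31, 138) = 1
LCM = 31*138/1 = 4278/1 = 4278

LCM = 4278


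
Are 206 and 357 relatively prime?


Euclidean algorithm:
357 = 1 * 206 + 151
206 = 1 * 151 + 55
151 = 2 * 55 + 41
55 = 1 * 41 + 14
41 = 2 * 14 + 13
14 = 1 * 13 + 1
13 = 13 * 1 + 0
GCD(206, 357) = 1

Yes, coprime (GCD = 1)


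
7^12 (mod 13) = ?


7^1 mod 13 = 7
7^2 mod 13 = 10
7^3 mod 13 = 5
7^4 mod 13 = 9
7^5 mod 13 = 11
7^6 mod 13 = 12
7^7 mod 13 = 6
7^8 mod 13 = 3
7^9 mod 13 = 8
7^10 mod 13 = 4
7^11 mod 13 = 2
7^12 mod 13 = 1


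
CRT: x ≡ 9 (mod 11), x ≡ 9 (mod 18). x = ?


M = 11*18 = 198
M1 = M/11 = 18, M2 = M/18 = 11
M1^(-1) mod 11 = 8, M2^(-1) mod 18 = 5
x = 9*18*8 + 9*11*5 = 1791
1791 mod 198 = 9
Check: 9 mod 11 = 9 ✓, 9 mod 18 = 9 ✓

x ≡ 9 (mod 198)


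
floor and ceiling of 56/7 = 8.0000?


56/7 = 8.0000
floor = 8
ceil = 8

floor = 8, ceil = 8


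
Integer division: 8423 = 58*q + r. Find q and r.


8423 = 58 * 145 + 13
Check: 8410 + 13 = 8423

q = 145, r = 13


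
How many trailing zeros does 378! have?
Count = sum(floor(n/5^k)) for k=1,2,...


floor(378/5) = 75
floor(378/25) = 15
floor(378/125) = 3
Total = 93

93 trailing zeros


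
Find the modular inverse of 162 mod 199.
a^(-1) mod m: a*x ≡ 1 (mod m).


Use the extended Euclidean algorithm on (199, 162); each row r = 199*s + 162*t:
r=199, s=1, t=0
r=162, s=0, t=1
q=1: r=37, s=1, t=-1   [199*(1) + 162*(-1) = 37]
q=4: r=14, s=-4, t=5   [199*(-4) + 162*(5) = 14]
q=2: r=9, s=9, t=-11   [199*(9) + 162*(-11) = 9]
q=1: r=5, s=-13, t=16   [199*(-13) + 162*(16) = 5]
q=1: r=4, s=22, t=-27   [199*(22) + 162*(-27) = 4]
q=1: r=1, s=-35, t=43   [199*(-35) + 162*(43) = 1]
q=4: r=0, s=162, t=-199   [199*(162) + 162*(-199) = 0]
GCD = 1 with t = 43, so 162*(43) ≡ 1 (mod 199)
Inverse = 43 mod 199 = 43
Check: 162 * 43 = 6966 ≡ 1 (mod 199)

162^(-1) ≡ 43 (mod 199)


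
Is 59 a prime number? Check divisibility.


Check divisors up to sqrt(59) = 7.6811
No divisors found.
59 is prime.

Yes, 59 is prime


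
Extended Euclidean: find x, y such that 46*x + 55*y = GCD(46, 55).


Tabular extended Euclidean (each row: r = 46*s + 55*t):
r=46, s=1, t=0
r=55, s=0, t=1
q=0: r=46, s=1, t=0   [46*(1) + 55*(0) = 46]
q=1: r=9, s=-1, t=1   [46*(-1) + 55*(1) = 9]
q=5: r=1, s=6, t=-5   [46*(6) + 55*(-5) = 1]
q=9: r=0, s=-55, t=46   [46*(-55) + 55*(46) = 0]
GCD = 1; from the row with r=1: x=6, y=-5
Check: 46*(6) + 55*(-5) = 276 - 275 = 1

GCD = 1, x = 6, y = -5


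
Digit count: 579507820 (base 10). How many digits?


579507820 has 9 digits in base 10
floor(log10(579507820)) + 1 = floor(8.7631) + 1 = 9

9 digits (base 10)


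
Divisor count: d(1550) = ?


1550 = 2^1 × 5^2 × 31^1
d(1550) = (1+1) × (2+1) × (1+1) = 12

12 divisors


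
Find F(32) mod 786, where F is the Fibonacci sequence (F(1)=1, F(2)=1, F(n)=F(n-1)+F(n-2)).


F(k) mod 786 for k=1..32:
1, 1, 2, 3, 5, 8, 13, 21, 34, 55, 89, 144, 233, 377, 610, 201, 25, 226, 251, 477, 728, 419, 361, 780, 355, 349, 704, 267, 185, 452, 637, 303
F(32) mod 786 = 303


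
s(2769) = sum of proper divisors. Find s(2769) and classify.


Proper divisors: 1, 3, 13, 39, 71, 213, 923
Sum = 1 + 3 + 13 + 39 + 71 + 213 + 923 = 1263
1263 < 2769 → deficient

s(2769) = 1263 (deficient)


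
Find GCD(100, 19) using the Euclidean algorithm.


100 = 5 * 19 + 5
19 = 3 * 5 + 4
5 = 1 * 4 + 1
4 = 4 * 1 + 0
GCD = 1


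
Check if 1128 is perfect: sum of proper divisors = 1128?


Proper divisors of 1128: 1, 2, 3, 4, 6, 8, 12, 24, 47, 94, 141, 188, 282, 376, 564
Sum = 1 + 2 + 3 + 4 + 6 + 8 + 12 + 24 + 47 + 94 + 141 + 188 + 282 + 376 + 564 = 1752

No, 1128 is not perfect (1752 ≠ 1128)


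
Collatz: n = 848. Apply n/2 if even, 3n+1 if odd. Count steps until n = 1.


848 → 424 → 212 → 106 → 53 → 160 → 80 → 40 → 20 → 10 → 5 → 16 → 8 → 4 → 2 → 1
Total steps = 15

15 steps


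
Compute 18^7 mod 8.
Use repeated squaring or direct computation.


18^1 mod 8 = 2
18^2 mod 8 = 4
18^3 mod 8 = 0
18^4 mod 8 = 0
18^5 mod 8 = 0
18^6 mod 8 = 0
18^7 mod 8 = 0


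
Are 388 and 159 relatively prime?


Euclidean algorithm:
388 = 2 * 159 + 70
159 = 2 * 70 + 19
70 = 3 * 19 + 13
19 = 1 * 13 + 6
13 = 2 * 6 + 1
6 = 6 * 1 + 0
GCD(388, 159) = 1

Yes, coprime (GCD = 1)


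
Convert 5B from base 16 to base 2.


5B (base 16) = 91 (decimal)
91 (decimal) = 1011011 (base 2)


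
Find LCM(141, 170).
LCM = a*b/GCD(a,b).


GCD(141, 170) = 1
LCM = 141*170/1 = 23970/1 = 23970

LCM = 23970


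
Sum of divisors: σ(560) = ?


Divisors of 560: 1, 2, 4, 5, 7, 8, 10, 14, 16, 20, 28, 35, 40, 56, 70, 80, 112, 140, 280, 560
Sum = 1 + 2 + 4 + 5 + 7 + 8 + 10 + 14 + 16 + 20 + 28 + 35 + 40 + 56 + 70 + 80 + 112 + 140 + 280 + 560 = 1488

σ(560) = 1488


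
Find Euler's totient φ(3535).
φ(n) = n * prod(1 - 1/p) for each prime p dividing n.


3535 = 5 × 7 × 101
Prime factors: 5, 7, 101
φ(3535) = 3535 × (1-1/5) × (1-1/7) × (1-1/101)
= 3535 × 4/5 × 6/7 × 100/101 = 2400

φ(3535) = 2400


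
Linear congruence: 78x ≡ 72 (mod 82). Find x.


GCD(78, 82) = 2 divides 72
Divide: 39x ≡ 36 (mod 41)
x ≡ 23 (mod 41)


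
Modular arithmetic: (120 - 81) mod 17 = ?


120 - 81 = 39
39 mod 17 = 5


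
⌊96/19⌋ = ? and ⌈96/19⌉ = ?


96/19 = 5.0526
floor = 5
ceil = 6

floor = 5, ceil = 6


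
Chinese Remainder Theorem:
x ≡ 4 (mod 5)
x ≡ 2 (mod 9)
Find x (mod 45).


M = 5*9 = 45
M1 = M/5 = 9, M2 = M/9 = 5
M1^(-1) mod 5 = 4, M2^(-1) mod 9 = 2
x = 4*9*4 + 2*5*2 = 164
164 mod 45 = 29
Check: 29 mod 5 = 4 ✓, 29 mod 9 = 2 ✓

x ≡ 29 (mod 45)


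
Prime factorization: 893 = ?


893 / 19 = 47
47 / 47 = 1
893 = 19 × 47


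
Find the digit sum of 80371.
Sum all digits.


8 + 0 + 3 + 7 + 1 = 19


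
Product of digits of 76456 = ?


7 × 6 × 4 × 5 × 6 = 5040


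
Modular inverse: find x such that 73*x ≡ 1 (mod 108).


Use the extended Euclidean algorithm on (108, 73); each row r = 108*s + 73*t:
r=108, s=1, t=0
r=73, s=0, t=1
q=1: r=35, s=1, t=-1   [108*(1) + 73*(-1) = 35]
q=2: r=3, s=-2, t=3   [108*(-2) + 73*(3) = 3]
q=11: r=2, s=23, t=-34   [108*(23) + 73*(-34) = 2]
q=1: r=1, s=-25, t=37   [108*(-25) + 73*(37) = 1]
q=2: r=0, s=73, t=-108   [108*(73) + 73*(-108) = 0]
GCD = 1 with t = 37, so 73*(37) ≡ 1 (mod 108)
Inverse = 37 mod 108 = 37
Check: 73 * 37 = 2701 ≡ 1 (mod 108)

73^(-1) ≡ 37 (mod 108)


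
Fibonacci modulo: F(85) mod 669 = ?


F(k) mod 669 for k=1..85:
1, 1, 2, 3, 5, 8, 13, 21, 34, 55, 89, 144, 233, 377, 610, 318, 259, 577, 167, 75, 242, 317, 559, 207, 97, 304, 401, 36, 437, 473, 241, 45, 286, 331, 617, 279, 227, 506, 64, 570, 634, 535, 500, 366, 197, 563, 91, 654, 76, 61, 137, 198, 335, 533, 199, 63, 262, 325, 587, 243, 161, 404, 565, 300, 196, 496, 23, 519, 542, 392, 265, 657, 253, 241, 494, 66, 560, 626, 517, 474, 322, 127, 449, 576, 356
F(85) mod 669 = 356


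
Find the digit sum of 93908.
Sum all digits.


9 + 3 + 9 + 0 + 8 = 29


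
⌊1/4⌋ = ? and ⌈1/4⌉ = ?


1/4 = 0.2500
floor = 0
ceil = 1

floor = 0, ceil = 1


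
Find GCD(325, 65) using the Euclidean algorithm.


325 = 5 * 65 + 0
GCD = 65


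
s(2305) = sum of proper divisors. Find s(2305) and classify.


Proper divisors: 1, 5, 461
Sum = 1 + 5 + 461 = 467
467 < 2305 → deficient

s(2305) = 467 (deficient)


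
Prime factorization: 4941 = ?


4941 / 3 = 1647
1647 / 3 = 549
549 / 3 = 183
183 / 3 = 61
61 / 61 = 1
4941 = 3^4 × 61


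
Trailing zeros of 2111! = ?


floor(2111/5) = 422
floor(2111/25) = 84
floor(2111/125) = 16
floor(2111/625) = 3
Total = 525

525 trailing zeros


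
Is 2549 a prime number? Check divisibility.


Check divisors up to sqrt(2549) = 50.4876
No divisors found.
2549 is prime.

Yes, 2549 is prime


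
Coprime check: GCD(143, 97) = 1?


Euclidean algorithm:
143 = 1 * 97 + 46
97 = 2 * 46 + 5
46 = 9 * 5 + 1
5 = 5 * 1 + 0
GCD(143, 97) = 1

Yes, coprime (GCD = 1)


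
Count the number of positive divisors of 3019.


3019 = 3019^1
d(3019) = (1+1) = 2

2 divisors


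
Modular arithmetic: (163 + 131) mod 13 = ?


163 + 131 = 294
294 mod 13 = 8


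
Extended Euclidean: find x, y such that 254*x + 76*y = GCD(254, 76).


Tabular extended Euclidean (each row: r = 254*s + 76*t):
r=254, s=1, t=0
r=76, s=0, t=1
q=3: r=26, s=1, t=-3   [254*(1) + 76*(-3) = 26]
q=2: r=24, s=-2, t=7   [254*(-2) + 76*(7) = 24]
q=1: r=2, s=3, t=-10   [254*(3) + 76*(-10) = 2]
q=12: r=0, s=-38, t=127   [254*(-38) + 76*(127) = 0]
GCD = 2; from the row with r=2: x=3, y=-10
Check: 254*(3) + 76*(-10) = 762 - 760 = 2

GCD = 2, x = 3, y = -10


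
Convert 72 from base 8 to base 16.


72 (base 8) = 58 (decimal)
58 (decimal) = 3A (base 16)


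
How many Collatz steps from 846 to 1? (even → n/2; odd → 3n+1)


846 → 423 → 1270 → 635 → 1906 → 953 → 2860 → 1430 → 715 → 2146 → 1073 → 3220 → 1610 → 805 → 2416 → 1208 → 604 → 302 → 151 → 454 → 227 → 682 → 341 → 1024 → 512 → 256 → 128 → 64 → 32 → 16 → 8 → 4 → 2 → 1
Total steps = 33

33 steps


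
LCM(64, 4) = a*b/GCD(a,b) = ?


GCD(64, 4) = 4
LCM = 64*4/4 = 256/4 = 64

LCM = 64


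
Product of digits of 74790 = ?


7 × 4 × 7 × 9 × 0 = 0


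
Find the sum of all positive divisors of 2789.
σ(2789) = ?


Divisors of 2789: 1, 2789
Sum = 1 + 2789 = 2790

σ(2789) = 2790


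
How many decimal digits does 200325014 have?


200325014 has 9 digits in base 10
floor(log10(200325014)) + 1 = floor(8.3017) + 1 = 9

9 digits (base 10)


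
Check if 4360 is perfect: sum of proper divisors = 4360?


Proper divisors of 4360: 1, 2, 4, 5, 8, 10, 20, 40, 109, 218, 436, 545, 872, 1090, 2180
Sum = 1 + 2 + 4 + 5 + 8 + 10 + 20 + 40 + 109 + 218 + 436 + 545 + 872 + 1090 + 2180 = 5540

No, 4360 is not perfect (5540 ≠ 4360)


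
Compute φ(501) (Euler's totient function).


501 = 3 × 167
Prime factors: 3, 167
φ(501) = 501 × (1-1/3) × (1-1/167)
= 501 × 2/3 × 166/167 = 332

φ(501) = 332


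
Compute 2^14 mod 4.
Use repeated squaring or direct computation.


2^1 mod 4 = 2
2^2 mod 4 = 0
2^3 mod 4 = 0
2^4 mod 4 = 0
2^5 mod 4 = 0
2^6 mod 4 = 0
2^7 mod 4 = 0
2^8 mod 4 = 0
2^9 mod 4 = 0
2^10 mod 4 = 0
2^11 mod 4 = 0
2^12 mod 4 = 0
2^13 mod 4 = 0
2^14 mod 4 = 0


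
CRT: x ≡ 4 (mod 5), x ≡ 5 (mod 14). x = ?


M = 5*14 = 70
M1 = M/5 = 14, M2 = M/14 = 5
M1^(-1) mod 5 = 4, M2^(-1) mod 14 = 3
x = 4*14*4 + 5*5*3 = 299
299 mod 70 = 19
Check: 19 mod 5 = 4 ✓, 19 mod 14 = 5 ✓

x ≡ 19 (mod 70)


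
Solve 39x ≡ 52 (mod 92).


GCD(39, 92) = 1, unique solution
a^(-1) mod 92 = 59
x = 59 * 52 mod 92 = 32

x ≡ 32 (mod 92)


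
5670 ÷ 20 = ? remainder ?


5670 = 20 * 283 + 10
Check: 5660 + 10 = 5670

q = 283, r = 10


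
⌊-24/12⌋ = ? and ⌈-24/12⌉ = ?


-24/12 = -2.0000
floor = -2
ceil = -2

floor = -2, ceil = -2


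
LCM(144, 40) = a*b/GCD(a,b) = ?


GCD(144, 40) = 8
LCM = 144*40/8 = 5760/8 = 720

LCM = 720


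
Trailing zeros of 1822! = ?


floor(1822/5) = 364
floor(1822/25) = 72
floor(1822/125) = 14
floor(1822/625) = 2
Total = 452

452 trailing zeros


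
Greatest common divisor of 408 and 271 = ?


408 = 1 * 271 + 137
271 = 1 * 137 + 134
137 = 1 * 134 + 3
134 = 44 * 3 + 2
3 = 1 * 2 + 1
2 = 2 * 1 + 0
GCD = 1


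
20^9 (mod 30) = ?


20^1 mod 30 = 20
20^2 mod 30 = 10
20^3 mod 30 = 20
20^4 mod 30 = 10
20^5 mod 30 = 20
20^6 mod 30 = 10
20^7 mod 30 = 20
20^8 mod 30 = 10
20^9 mod 30 = 20


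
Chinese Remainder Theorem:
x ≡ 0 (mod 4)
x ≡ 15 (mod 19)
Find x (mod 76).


M = 4*19 = 76
M1 = M/4 = 19, M2 = M/19 = 4
M1^(-1) mod 4 = 3, M2^(-1) mod 19 = 5
x = 0*19*3 + 15*4*5 = 300
300 mod 76 = 72
Check: 72 mod 4 = 0 ✓, 72 mod 19 = 15 ✓

x ≡ 72 (mod 76)


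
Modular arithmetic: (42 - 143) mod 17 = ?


42 - 143 = -101
-101 mod 17 = 1


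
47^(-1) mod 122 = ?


Use the extended Euclidean algorithm on (122, 47); each row r = 122*s + 47*t:
r=122, s=1, t=0
r=47, s=0, t=1
q=2: r=28, s=1, t=-2   [122*(1) + 47*(-2) = 28]
q=1: r=19, s=-1, t=3   [122*(-1) + 47*(3) = 19]
q=1: r=9, s=2, t=-5   [122*(2) + 47*(-5) = 9]
q=2: r=1, s=-5, t=13   [122*(-5) + 47*(13) = 1]
q=9: r=0, s=47, t=-122   [122*(47) + 47*(-122) = 0]
GCD = 1 with t = 13, so 47*(13) ≡ 1 (mod 122)
Inverse = 13 mod 122 = 13
Check: 47 * 13 = 611 ≡ 1 (mod 122)

47^(-1) ≡ 13 (mod 122)


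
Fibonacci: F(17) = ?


Sequence: 1, 1, 2, 3, 5, 8, 13, 21, 34, 55, 89, 144, 233, 377, 610, 987, 1597
F(17) = 1597


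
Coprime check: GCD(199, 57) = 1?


Euclidean algorithm:
199 = 3 * 57 + 28
57 = 2 * 28 + 1
28 = 28 * 1 + 0
GCD(199, 57) = 1

Yes, coprime (GCD = 1)


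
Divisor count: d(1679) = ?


1679 = 23^1 × 73^1
d(1679) = (1+1) × (1+1) = 4

4 divisors


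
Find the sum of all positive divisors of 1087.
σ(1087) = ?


Divisors of 1087: 1, 1087
Sum = 1 + 1087 = 1088

σ(1087) = 1088


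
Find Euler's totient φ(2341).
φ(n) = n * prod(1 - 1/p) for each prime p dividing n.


2341 = 2341
Prime factors: 2341
φ(2341) = 2341 × (1-1/2341)
= 2341 × 2340/2341 = 2340

φ(2341) = 2340


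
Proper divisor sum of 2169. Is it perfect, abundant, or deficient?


Proper divisors: 1, 3, 9, 241, 723
Sum = 1 + 3 + 9 + 241 + 723 = 977
977 < 2169 → deficient

s(2169) = 977 (deficient)


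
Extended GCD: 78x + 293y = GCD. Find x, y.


Tabular extended Euclidean (each row: r = 78*s + 293*t):
r=78, s=1, t=0
r=293, s=0, t=1
q=0: r=78, s=1, t=0   [78*(1) + 293*(0) = 78]
q=3: r=59, s=-3, t=1   [78*(-3) + 293*(1) = 59]
q=1: r=19, s=4, t=-1   [78*(4) + 293*(-1) = 19]
q=3: r=2, s=-15, t=4   [78*(-15) + 293*(4) = 2]
q=9: r=1, s=139, t=-37   [78*(139) + 293*(-37) = 1]
q=2: r=0, s=-293, t=78   [78*(-293) + 293*(78) = 0]
GCD = 1; from the row with r=1: x=139, y=-37
Check: 78*(139) + 293*(-37) = 10842 - 10841 = 1

GCD = 1, x = 139, y = -37


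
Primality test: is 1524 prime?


1524 / 2 = 762 (exact division)
1524 is NOT prime.

No, 1524 is not prime


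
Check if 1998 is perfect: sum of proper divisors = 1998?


Proper divisors of 1998: 1, 2, 3, 6, 9, 18, 27, 37, 54, 74, 111, 222, 333, 666, 999
Sum = 1 + 2 + 3 + 6 + 9 + 18 + 27 + 37 + 54 + 74 + 111 + 222 + 333 + 666 + 999 = 2562

No, 1998 is not perfect (2562 ≠ 1998)


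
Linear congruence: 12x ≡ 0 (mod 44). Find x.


GCD(12, 44) = 4 divides 0
Divide: 3x ≡ 0 (mod 11)
x ≡ 0 (mod 11)


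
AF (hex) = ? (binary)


AF (base 16) = 175 (decimal)
175 (decimal) = 10101111 (base 2)


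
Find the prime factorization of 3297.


3297 / 3 = 1099
1099 / 7 = 157
157 / 157 = 1
3297 = 3 × 7 × 157


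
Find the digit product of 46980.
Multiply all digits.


4 × 6 × 9 × 8 × 0 = 0


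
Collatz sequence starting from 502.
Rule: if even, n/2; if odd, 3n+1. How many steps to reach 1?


502 → 251 → 754 → 377 → 1132 → 566 → 283 → 850 → 425 → 1276 → 638 → 319 → 958 → 479 → 1438 → 719 → 2158 → 1079 → 3238 → 1619 → 4858 → 2429 → 7288 → 3644 → 1822 → 911 → 2734 → 1367 → 4102 → 2051 → 6154 → 3077 → 9232 → 4616 → 2308 → 1154 → 577 → 1732 → 866 → 433 → 1300 → 650 → 325 → 976 → 488 → 244 → 122 → 61 → 184 → 92 → 46 → 23 → 70 → 35 → 106 → 53 → 160 → 80 → 40 → 20 → 10 → 5 → 16 → 8 → 4 → 2 → 1
Total steps = 66

66 steps


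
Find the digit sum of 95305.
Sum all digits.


9 + 5 + 3 + 0 + 5 = 22


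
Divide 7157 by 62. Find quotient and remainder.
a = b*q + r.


7157 = 62 * 115 + 27
Check: 7130 + 27 = 7157

q = 115, r = 27


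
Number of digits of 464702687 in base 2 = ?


464702687 in base 2 = 11011101100101100110011011111
Number of digits = 29

29 digits (base 2)


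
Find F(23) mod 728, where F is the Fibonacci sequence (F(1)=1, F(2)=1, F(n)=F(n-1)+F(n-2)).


F(k) mod 728 for k=1..23:
1, 1, 2, 3, 5, 8, 13, 21, 34, 55, 89, 144, 233, 377, 610, 259, 141, 400, 541, 213, 26, 239, 265
F(23) mod 728 = 265


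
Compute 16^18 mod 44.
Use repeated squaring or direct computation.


16^1 mod 44 = 16
16^2 mod 44 = 36
16^3 mod 44 = 4
16^4 mod 44 = 20
16^5 mod 44 = 12
16^6 mod 44 = 16
16^7 mod 44 = 36
16^8 mod 44 = 4
16^9 mod 44 = 20
16^10 mod 44 = 12
16^11 mod 44 = 16
16^12 mod 44 = 36
16^13 mod 44 = 4
16^14 mod 44 = 20
16^15 mod 44 = 12
16^16 mod 44 = 16
16^17 mod 44 = 36
16^18 mod 44 = 4


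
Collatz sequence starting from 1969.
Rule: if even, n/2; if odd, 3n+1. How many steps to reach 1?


1969 → 5908 → 2954 → 1477 → 4432 → 2216 → 1108 → 554 → 277 → 832 → 416 → 208 → 104 → 52 → 26 → 13 → 40 → 20 → 10 → 5 → 16 → 8 → 4 → 2 → 1
Total steps = 24

24 steps


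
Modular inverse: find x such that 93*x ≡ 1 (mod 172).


Use the extended Euclidean algorithm on (172, 93); each row r = 172*s + 93*t:
r=172, s=1, t=0
r=93, s=0, t=1
q=1: r=79, s=1, t=-1   [172*(1) + 93*(-1) = 79]
q=1: r=14, s=-1, t=2   [172*(-1) + 93*(2) = 14]
q=5: r=9, s=6, t=-11   [172*(6) + 93*(-11) = 9]
q=1: r=5, s=-7, t=13   [172*(-7) + 93*(13) = 5]
q=1: r=4, s=13, t=-24   [172*(13) + 93*(-24) = 4]
q=1: r=1, s=-20, t=37   [172*(-20) + 93*(37) = 1]
q=4: r=0, s=93, t=-172   [172*(93) + 93*(-172) = 0]
GCD = 1 with t = 37, so 93*(37) ≡ 1 (mod 172)
Inverse = 37 mod 172 = 37
Check: 93 * 37 = 3441 ≡ 1 (mod 172)

93^(-1) ≡ 37 (mod 172)


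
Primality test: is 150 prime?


150 / 2 = 75 (exact division)
150 is NOT prime.

No, 150 is not prime


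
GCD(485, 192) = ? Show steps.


485 = 2 * 192 + 101
192 = 1 * 101 + 91
101 = 1 * 91 + 10
91 = 9 * 10 + 1
10 = 10 * 1 + 0
GCD = 1


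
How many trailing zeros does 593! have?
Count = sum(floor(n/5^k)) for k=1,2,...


floor(593/5) = 118
floor(593/25) = 23
floor(593/125) = 4
Total = 145

145 trailing zeros


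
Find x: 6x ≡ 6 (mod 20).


GCD(6, 20) = 2 divides 6
Divide: 3x ≡ 3 (mod 10)
x ≡ 1 (mod 10)


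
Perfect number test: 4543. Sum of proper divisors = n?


Proper divisors of 4543: 1, 7, 11, 59, 77, 413, 649
Sum = 1 + 7 + 11 + 59 + 77 + 413 + 649 = 1217

No, 4543 is not perfect (1217 ≠ 4543)


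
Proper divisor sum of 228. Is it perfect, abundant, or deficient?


Proper divisors: 1, 2, 3, 4, 6, 12, 19, 38, 57, 76, 114
Sum = 1 + 2 + 3 + 4 + 6 + 12 + 19 + 38 + 57 + 76 + 114 = 332
332 > 228 → abundant

s(228) = 332 (abundant)
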